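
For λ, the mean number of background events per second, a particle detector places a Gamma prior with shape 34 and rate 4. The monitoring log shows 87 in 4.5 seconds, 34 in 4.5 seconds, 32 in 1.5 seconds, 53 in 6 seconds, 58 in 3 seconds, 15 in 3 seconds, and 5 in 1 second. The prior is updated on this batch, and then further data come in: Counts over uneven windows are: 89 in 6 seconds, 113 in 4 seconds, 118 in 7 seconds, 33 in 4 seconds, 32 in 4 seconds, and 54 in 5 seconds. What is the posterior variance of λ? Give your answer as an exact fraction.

Total count: 87 + 34 + 32 + 53 + 58 + 15 + 5 = 284.
Total exposure: 4.5 + 4.5 + 1.5 + 6 + 3 + 3 + 1 = 23.5 seconds.
After the first batch: Gamma(34 + 284, 4 + 23.5) = Gamma(318, 55/2).
Total count: 89 + 113 + 118 + 33 + 32 + 54 = 439.
Total exposure: 6 + 4 + 7 + 4 + 4 + 5 = 30 seconds.
After the second batch: Gamma(318 + 439, 55/2 + 30) = Gamma(757, 115/2).
Posterior variance = α'/β'² = 757/(13225/4) = 3028/13225.

3028/13225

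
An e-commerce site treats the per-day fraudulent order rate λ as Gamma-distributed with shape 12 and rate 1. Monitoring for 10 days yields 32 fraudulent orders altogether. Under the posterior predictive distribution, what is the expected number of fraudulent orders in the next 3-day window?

12

Total count 32 over total exposure 10 days.
By Gamma–Poisson conjugacy, the posterior is Gamma(α + Σx, β + Σt) = Gamma(12 + 32, 1 + 10) = Gamma(44, 11).
Predictive mean over a 3-day window = T·E[λ|data] = 3·44/11 = 12.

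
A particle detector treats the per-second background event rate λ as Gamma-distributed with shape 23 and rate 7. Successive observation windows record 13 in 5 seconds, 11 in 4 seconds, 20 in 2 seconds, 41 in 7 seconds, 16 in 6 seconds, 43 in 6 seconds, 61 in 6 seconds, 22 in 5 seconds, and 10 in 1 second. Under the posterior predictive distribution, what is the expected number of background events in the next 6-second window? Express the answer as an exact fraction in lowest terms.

1560/49

Total count: 13 + 11 + 20 + 41 + 16 + 43 + 61 + 22 + 10 = 237.
Total exposure: 5 + 4 + 2 + 7 + 6 + 6 + 6 + 5 + 1 = 42 seconds.
Conjugate update: add total count to the shape and total exposure to the rate, giving Gamma(260, 49).
Predictive mean over a 6-second window = T·E[λ|data] = 6·260/49 = 1560/49.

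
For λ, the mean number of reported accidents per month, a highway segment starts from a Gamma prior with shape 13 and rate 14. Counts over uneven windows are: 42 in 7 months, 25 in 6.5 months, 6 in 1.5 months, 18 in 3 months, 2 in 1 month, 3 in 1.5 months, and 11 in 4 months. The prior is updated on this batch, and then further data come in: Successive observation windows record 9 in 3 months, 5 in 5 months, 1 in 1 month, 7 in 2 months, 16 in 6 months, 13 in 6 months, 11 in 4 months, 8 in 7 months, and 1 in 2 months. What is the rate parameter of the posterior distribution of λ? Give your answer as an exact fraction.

Total count: 42 + 25 + 6 + 18 + 2 + 3 + 11 = 107.
Total exposure: 7 + 6.5 + 1.5 + 3 + 1 + 1.5 + 4 = 24.5 months.
After the first batch: Gamma(13 + 107, 14 + 24.5) = Gamma(120, 77/2).
Total count: 9 + 5 + 1 + 7 + 16 + 13 + 11 + 8 + 1 = 71.
Total exposure: 3 + 5 + 1 + 2 + 6 + 6 + 4 + 7 + 2 = 36 months.
After the second batch: Gamma(120 + 71, 77/2 + 36) = Gamma(191, 149/2).

149/2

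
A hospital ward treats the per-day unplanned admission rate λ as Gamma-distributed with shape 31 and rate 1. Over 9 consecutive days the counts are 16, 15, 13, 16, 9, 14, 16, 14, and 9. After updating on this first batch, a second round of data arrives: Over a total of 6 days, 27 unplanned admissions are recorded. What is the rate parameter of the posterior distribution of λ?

Total count: 16 + 15 + 13 + 16 + 9 + 14 + 16 + 14 + 9 = 122.
Total exposure: 9 days.
After the first batch: Gamma(31 + 122, 1 + 9) = Gamma(153, 10).
Total count 27 over total exposure 6 days.
After the second batch: Gamma(153 + 27, 10 + 6) = Gamma(180, 16).

16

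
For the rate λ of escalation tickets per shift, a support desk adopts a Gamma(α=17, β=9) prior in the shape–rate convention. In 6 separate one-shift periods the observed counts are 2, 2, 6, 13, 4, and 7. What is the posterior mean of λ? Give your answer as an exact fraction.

Total count: 2 + 2 + 6 + 13 + 4 + 7 = 34.
Total exposure: 6 shifts.
The Gamma prior is conjugate for the Poisson rate, so λ | data ~ Gamma(17+34, 9+6) = Gamma(51, 15).
Posterior mean = α'/β' = 51/15 = 17/5.

17/5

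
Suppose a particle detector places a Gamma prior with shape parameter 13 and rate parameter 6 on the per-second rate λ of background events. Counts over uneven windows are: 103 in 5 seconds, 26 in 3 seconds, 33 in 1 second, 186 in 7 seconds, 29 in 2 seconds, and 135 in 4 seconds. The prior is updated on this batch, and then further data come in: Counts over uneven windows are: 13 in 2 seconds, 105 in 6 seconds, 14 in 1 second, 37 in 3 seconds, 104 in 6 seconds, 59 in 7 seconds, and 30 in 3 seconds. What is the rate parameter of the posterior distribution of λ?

Total count: 103 + 26 + 33 + 186 + 29 + 135 = 512.
Total exposure: 5 + 3 + 1 + 7 + 2 + 4 = 22 seconds.
After the first batch: Gamma(13 + 512, 6 + 22) = Gamma(525, 28).
Total count: 13 + 105 + 14 + 37 + 104 + 59 + 30 = 362.
Total exposure: 2 + 6 + 1 + 3 + 6 + 7 + 3 = 28 seconds.
After the second batch: Gamma(525 + 362, 28 + 28) = Gamma(887, 56).

56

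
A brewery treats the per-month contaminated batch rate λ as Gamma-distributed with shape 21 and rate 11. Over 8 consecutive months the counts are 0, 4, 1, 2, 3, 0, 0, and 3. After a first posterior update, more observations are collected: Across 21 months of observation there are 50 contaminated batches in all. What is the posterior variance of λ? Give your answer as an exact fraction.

Total count: 0 + 4 + 1 + 2 + 3 + 0 + 0 + 3 = 13.
Total exposure: 8 months.
After the first batch: Gamma(21 + 13, 11 + 8) = Gamma(34, 19).
Total count 50 over total exposure 21 months.
After the second batch: Gamma(34 + 50, 19 + 21) = Gamma(84, 40).
Posterior variance = α'/β'² = 84/1600 = 21/400.

21/400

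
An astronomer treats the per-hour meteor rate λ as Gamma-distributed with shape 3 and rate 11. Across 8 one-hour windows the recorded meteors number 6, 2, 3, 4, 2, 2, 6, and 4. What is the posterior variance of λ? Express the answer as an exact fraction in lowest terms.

Total count: 6 + 2 + 3 + 4 + 2 + 2 + 6 + 4 = 29.
Total exposure: 8 hours.
Posterior: α' = 3 + 29 = 32, β' = 11 + 8 = 19.
Posterior variance = α'/β'² = 32/361.

32/361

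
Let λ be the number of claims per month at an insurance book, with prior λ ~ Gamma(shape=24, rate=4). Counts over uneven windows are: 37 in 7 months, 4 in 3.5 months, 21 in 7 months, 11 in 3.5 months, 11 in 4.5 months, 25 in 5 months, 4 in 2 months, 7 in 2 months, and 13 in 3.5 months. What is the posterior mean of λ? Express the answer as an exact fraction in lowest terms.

Total count: 37 + 4 + 21 + 11 + 11 + 25 + 4 + 7 + 13 = 133.
Total exposure: 7 + 3.5 + 7 + 3.5 + 4.5 + 5 + 2 + 2 + 3.5 = 38 months.
Posterior: α' = 24 + 133 = 157, β' = 4 + 38 = 42.
Posterior mean = α'/β' = 157/42.

157/42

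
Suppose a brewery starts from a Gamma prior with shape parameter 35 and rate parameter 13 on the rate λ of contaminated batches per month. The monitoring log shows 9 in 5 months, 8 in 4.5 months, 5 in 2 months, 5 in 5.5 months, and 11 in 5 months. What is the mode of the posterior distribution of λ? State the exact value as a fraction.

Total count: 9 + 8 + 5 + 5 + 11 = 38.
Total exposure: 5 + 4.5 + 2 + 5.5 + 5 = 22 months.
Conjugate update: add total count to the shape and total exposure to the rate, giving Gamma(73, 35).
Posterior mode = (α'−1)/β' = 72/35.

72/35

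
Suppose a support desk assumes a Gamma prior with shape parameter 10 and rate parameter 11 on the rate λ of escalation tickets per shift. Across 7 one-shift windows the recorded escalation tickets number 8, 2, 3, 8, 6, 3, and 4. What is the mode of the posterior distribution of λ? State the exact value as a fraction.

Total count: 8 + 2 + 3 + 8 + 6 + 3 + 4 = 34.
Total exposure: 7 shifts.
Posterior: α' = 10 + 34 = 44, β' = 11 + 7 = 18.
Posterior mode = (α'−1)/β' = 43/18.

43/18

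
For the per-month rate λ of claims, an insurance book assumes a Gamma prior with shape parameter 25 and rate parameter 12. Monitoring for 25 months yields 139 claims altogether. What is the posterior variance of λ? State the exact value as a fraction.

Total count 139 over total exposure 25 months.
Gamma(α, β) with Poisson data over total exposure Σt gives posterior Gamma(α+Σx, β+Σt) = Gamma(164, 37).
Posterior variance = α'/β'² = 164/1369.

164/1369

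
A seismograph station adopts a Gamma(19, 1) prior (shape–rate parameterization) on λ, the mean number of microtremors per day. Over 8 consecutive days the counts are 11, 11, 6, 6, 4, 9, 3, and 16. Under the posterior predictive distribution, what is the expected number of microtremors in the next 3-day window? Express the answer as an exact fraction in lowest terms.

85/3

Total count: 11 + 11 + 6 + 6 + 4 + 9 + 3 + 16 = 66.
Total exposure: 8 days.
The Gamma prior is conjugate for the Poisson rate, so λ | data ~ Gamma(19+66, 1+8) = Gamma(85, 9).
Predictive mean over a 3-day window = T·E[λ|data] = 3·85/9 = 85/3.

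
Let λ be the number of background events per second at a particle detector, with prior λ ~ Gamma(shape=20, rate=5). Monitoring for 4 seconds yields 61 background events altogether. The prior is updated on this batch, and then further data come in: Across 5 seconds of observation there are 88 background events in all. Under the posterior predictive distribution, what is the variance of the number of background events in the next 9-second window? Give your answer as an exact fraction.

34983/196

Total count 61 over total exposure 4 seconds.
After the first batch: Gamma(20 + 61, 5 + 4) = Gamma(81, 9).
Total count 88 over total exposure 5 seconds.
After the second batch: Gamma(81 + 88, 9 + 5) = Gamma(169, 14).
The posterior predictive for a window of length T is Negative Binomial with variance T·α'·(β'+T)/β'² = 9·169·23/196 = 34983/196.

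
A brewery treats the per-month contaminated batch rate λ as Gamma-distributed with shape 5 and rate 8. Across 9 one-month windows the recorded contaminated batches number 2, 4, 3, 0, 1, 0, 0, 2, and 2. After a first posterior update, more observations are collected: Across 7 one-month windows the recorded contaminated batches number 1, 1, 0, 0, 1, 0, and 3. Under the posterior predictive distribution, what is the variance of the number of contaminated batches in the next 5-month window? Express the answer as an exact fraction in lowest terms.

3625/576

Total count: 2 + 4 + 3 + 0 + 1 + 0 + 0 + 2 + 2 = 14.
Total exposure: 9 months.
After the first batch: Gamma(5 + 14, 8 + 9) = Gamma(19, 17).
Total count: 1 + 1 + 0 + 0 + 1 + 0 + 3 = 6.
Total exposure: 7 months.
After the second batch: Gamma(19 + 6, 17 + 7) = Gamma(25, 24).
The posterior predictive for a window of length T is Negative Binomial with variance T·α'·(β'+T)/β'² = 5·25·29/576 = 3625/576.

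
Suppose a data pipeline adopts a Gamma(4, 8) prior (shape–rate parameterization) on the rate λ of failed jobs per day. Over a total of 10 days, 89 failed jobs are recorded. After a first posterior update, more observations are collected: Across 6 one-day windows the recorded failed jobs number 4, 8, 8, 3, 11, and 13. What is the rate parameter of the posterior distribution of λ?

Total count 89 over total exposure 10 days.
After the first batch: Gamma(4 + 89, 8 + 10) = Gamma(93, 18).
Total count: 4 + 8 + 8 + 3 + 11 + 13 = 47.
Total exposure: 6 days.
After the second batch: Gamma(93 + 47, 18 + 6) = Gamma(140, 24).

24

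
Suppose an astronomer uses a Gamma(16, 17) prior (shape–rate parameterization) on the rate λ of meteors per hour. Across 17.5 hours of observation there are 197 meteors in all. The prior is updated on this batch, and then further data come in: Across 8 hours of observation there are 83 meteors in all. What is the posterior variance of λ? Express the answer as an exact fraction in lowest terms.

1184/7225

Total count 197 over total exposure 17.5 hours.
After the first batch: Gamma(16 + 197, 17 + 17.5) = Gamma(213, 69/2).
Total count 83 over total exposure 8 hours.
After the second batch: Gamma(213 + 83, 69/2 + 8) = Gamma(296, 85/2).
Posterior variance = α'/β'² = 296/(7225/4) = 1184/7225.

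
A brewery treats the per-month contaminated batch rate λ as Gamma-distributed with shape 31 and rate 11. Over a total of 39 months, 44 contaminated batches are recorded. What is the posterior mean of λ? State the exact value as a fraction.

Total count 44 over total exposure 39 months.
Gamma(α, β) with Poisson data over total exposure Σt gives posterior Gamma(α+Σx, β+Σt) = Gamma(75, 50).
Posterior mean = α'/β' = 75/50 = 3/2.

3/2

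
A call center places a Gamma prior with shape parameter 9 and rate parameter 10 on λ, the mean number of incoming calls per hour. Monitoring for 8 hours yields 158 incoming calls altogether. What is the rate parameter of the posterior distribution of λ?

18

Total count 158 over total exposure 8 hours.
By Gamma–Poisson conjugacy, the posterior is Gamma(α + Σx, β + Σt) = Gamma(9 + 158, 10 + 8) = Gamma(167, 18).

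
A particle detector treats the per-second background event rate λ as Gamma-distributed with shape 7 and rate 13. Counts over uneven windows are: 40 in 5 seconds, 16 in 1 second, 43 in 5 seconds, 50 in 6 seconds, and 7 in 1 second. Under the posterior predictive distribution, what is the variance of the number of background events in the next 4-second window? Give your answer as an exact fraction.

Total count: 40 + 16 + 43 + 50 + 7 = 156.
Total exposure: 5 + 1 + 5 + 6 + 1 = 18 seconds.
Posterior: α' = 7 + 156 = 163, β' = 13 + 18 = 31.
The posterior predictive for a window of length T is Negative Binomial with variance T·α'·(β'+T)/β'² = 4·163·35/961 = 22820/961.

22820/961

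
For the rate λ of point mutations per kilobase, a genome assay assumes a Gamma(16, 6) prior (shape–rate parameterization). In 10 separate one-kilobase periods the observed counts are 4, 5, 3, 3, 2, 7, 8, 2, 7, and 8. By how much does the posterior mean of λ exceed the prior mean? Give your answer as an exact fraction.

Total count: 4 + 5 + 3 + 3 + 2 + 7 + 8 + 2 + 7 + 8 = 49.
Total exposure: 10 kilobases.
Conjugate update: add total count to the shape and total exposure to the rate, giving Gamma(65, 16).
Posterior mean = 65/16 = 65/16; prior mean = 16/6 = 8/3. Difference = 65/16 − 8/3 = 67/48.

67/48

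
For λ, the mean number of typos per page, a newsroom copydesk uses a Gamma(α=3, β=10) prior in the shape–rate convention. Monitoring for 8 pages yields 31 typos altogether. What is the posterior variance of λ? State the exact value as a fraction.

Total count 31 over total exposure 8 pages.
By Gamma–Poisson conjugacy, the posterior is Gamma(α + Σx, β + Σt) = Gamma(3 + 31, 10 + 8) = Gamma(34, 18).
Posterior variance = α'/β'² = 34/324 = 17/162.

17/162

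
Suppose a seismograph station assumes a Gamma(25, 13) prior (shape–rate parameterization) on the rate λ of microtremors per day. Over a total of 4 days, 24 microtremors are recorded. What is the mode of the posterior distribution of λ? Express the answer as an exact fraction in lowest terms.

Total count 24 over total exposure 4 days.
By Gamma–Poisson conjugacy, the posterior is Gamma(α + Σx, β + Σt) = Gamma(25 + 24, 13 + 4) = Gamma(49, 17).
Posterior mode = (α'−1)/β' = 48/17.

48/17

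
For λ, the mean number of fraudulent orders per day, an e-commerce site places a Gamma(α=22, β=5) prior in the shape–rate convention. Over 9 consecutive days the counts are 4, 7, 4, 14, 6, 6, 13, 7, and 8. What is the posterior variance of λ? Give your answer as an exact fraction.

13/28

Total count: 4 + 7 + 4 + 14 + 6 + 6 + 13 + 7 + 8 = 69.
Total exposure: 9 days.
The Gamma prior is conjugate for the Poisson rate, so λ | data ~ Gamma(22+69, 5+9) = Gamma(91, 14).
Posterior variance = α'/β'² = 91/196 = 13/28.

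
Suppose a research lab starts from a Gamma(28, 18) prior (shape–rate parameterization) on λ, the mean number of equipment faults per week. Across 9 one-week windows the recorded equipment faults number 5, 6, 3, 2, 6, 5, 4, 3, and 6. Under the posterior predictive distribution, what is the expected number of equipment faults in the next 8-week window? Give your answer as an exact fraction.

544/27

Total count: 5 + 6 + 3 + 2 + 6 + 5 + 4 + 3 + 6 = 40.
Total exposure: 9 weeks.
By Gamma–Poisson conjugacy, the posterior is Gamma(α + Σx, β + Σt) = Gamma(28 + 40, 18 + 9) = Gamma(68, 27).
Predictive mean over an 8-week window = T·E[λ|data] = 8·68/27 = 544/27.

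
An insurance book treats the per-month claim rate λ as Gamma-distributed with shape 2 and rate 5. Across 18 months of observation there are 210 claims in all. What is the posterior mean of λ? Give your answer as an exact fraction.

Total count 210 over total exposure 18 months.
Conjugate update: add total count to the shape and total exposure to the rate, giving Gamma(212, 23).
Posterior mean = α'/β' = 212/23.

212/23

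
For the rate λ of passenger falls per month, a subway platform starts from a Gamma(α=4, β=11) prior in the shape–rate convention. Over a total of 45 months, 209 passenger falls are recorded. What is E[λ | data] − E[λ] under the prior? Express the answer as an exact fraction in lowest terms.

Total count 209 over total exposure 45 months.
Posterior: α' = 4 + 209 = 213, β' = 11 + 45 = 56.
Posterior mean = 213/56 = 213/56; prior mean = 4/11 = 4/11. Difference = 213/56 − 4/11 = 2119/616.

2119/616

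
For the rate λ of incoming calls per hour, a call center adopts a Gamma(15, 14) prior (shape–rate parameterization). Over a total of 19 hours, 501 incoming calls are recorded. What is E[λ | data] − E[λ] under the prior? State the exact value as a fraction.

Total count 501 over total exposure 19 hours.
The Gamma prior is conjugate for the Poisson rate, so λ | data ~ Gamma(15+501, 14+19) = Gamma(516, 33).
Posterior mean = 516/33 = 172/11; prior mean = 15/14 = 15/14. Difference = 172/11 − 15/14 = 2243/154.

2243/154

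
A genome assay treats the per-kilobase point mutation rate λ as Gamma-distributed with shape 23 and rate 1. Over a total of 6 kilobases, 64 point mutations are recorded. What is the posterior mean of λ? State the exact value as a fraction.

87/7

Total count 64 over total exposure 6 kilobases.
Gamma(α, β) with Poisson data over total exposure Σt gives posterior Gamma(α+Σx, β+Σt) = Gamma(87, 7).
Posterior mean = α'/β' = 87/7.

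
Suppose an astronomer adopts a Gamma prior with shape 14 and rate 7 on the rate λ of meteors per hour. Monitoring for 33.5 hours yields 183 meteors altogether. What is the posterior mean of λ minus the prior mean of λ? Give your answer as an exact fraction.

Total count 183 over total exposure 33.5 hours.
By Gamma–Poisson conjugacy, the posterior is Gamma(α + Σx, β + Σt) = Gamma(14 + 183, 7 + 33.5) = Gamma(197, 81/2).
Posterior mean = 197/(81/2) = 394/81; prior mean = 14/7 = 2. Difference = 394/81 − 2 = 232/81.

232/81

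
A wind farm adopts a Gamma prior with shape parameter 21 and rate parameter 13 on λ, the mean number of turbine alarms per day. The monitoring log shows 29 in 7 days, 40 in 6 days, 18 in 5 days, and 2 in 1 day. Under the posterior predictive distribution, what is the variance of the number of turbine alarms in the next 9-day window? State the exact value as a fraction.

Total count: 29 + 40 + 18 + 2 = 89.
Total exposure: 7 + 6 + 5 + 1 = 19 days.
Conjugate update: add total count to the shape and total exposure to the rate, giving Gamma(110, 32).
The posterior predictive for a window of length T is Negative Binomial with variance T·α'·(β'+T)/β'² = 9·110·41/1024 = 20295/512.

20295/512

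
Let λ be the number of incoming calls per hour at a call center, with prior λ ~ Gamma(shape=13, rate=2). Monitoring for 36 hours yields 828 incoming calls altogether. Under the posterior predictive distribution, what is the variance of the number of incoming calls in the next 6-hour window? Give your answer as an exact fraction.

Total count 828 over total exposure 36 hours.
Gamma(α, β) with Poisson data over total exposure Σt gives posterior Gamma(α+Σx, β+Σt) = Gamma(841, 38).
The posterior predictive for a window of length T is Negative Binomial with variance T·α'·(β'+T)/β'² = 6·841·44/1444 = 55506/361.

55506/361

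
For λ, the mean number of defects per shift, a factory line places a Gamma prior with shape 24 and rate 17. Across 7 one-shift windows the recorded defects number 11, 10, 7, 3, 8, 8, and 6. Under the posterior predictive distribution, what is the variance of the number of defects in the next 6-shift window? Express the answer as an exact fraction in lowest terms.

385/16

Total count: 11 + 10 + 7 + 3 + 8 + 8 + 6 = 53.
Total exposure: 7 shifts.
Gamma(α, β) with Poisson data over total exposure Σt gives posterior Gamma(α+Σx, β+Σt) = Gamma(77, 24).
The posterior predictive for a window of length T is Negative Binomial with variance T·α'·(β'+T)/β'² = 6·77·30/576 = 385/16.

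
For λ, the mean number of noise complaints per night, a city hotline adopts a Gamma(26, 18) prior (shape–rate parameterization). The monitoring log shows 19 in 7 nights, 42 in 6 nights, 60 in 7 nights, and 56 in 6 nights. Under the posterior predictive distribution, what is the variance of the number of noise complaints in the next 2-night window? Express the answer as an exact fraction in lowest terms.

Total count: 19 + 42 + 60 + 56 = 177.
Total exposure: 7 + 6 + 7 + 6 = 26 nights.
By Gamma–Poisson conjugacy, the posterior is Gamma(α + Σx, β + Σt) = Gamma(26 + 177, 18 + 26) = Gamma(203, 44).
The posterior predictive for a window of length T is Negative Binomial with variance T·α'·(β'+T)/β'² = 2·203·46/1936 = 4669/484.

4669/484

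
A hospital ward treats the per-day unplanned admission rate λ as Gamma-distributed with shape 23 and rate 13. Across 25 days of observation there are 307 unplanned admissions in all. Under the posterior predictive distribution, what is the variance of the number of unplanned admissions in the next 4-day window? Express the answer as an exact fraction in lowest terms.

Total count 307 over total exposure 25 days.
By Gamma–Poisson conjugacy, the posterior is Gamma(α + Σx, β + Σt) = Gamma(23 + 307, 13 + 25) = Gamma(330, 38).
The posterior predictive for a window of length T is Negative Binomial with variance T·α'·(β'+T)/β'² = 4·330·42/1444 = 13860/361.

13860/361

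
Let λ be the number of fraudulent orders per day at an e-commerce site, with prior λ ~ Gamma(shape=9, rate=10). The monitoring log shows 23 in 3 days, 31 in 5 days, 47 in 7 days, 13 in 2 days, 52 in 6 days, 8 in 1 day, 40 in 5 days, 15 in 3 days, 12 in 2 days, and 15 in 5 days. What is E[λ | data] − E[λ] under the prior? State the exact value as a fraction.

2209/490

Total count: 23 + 31 + 47 + 13 + 52 + 8 + 40 + 15 + 12 + 15 = 256.
Total exposure: 3 + 5 + 7 + 2 + 6 + 1 + 5 + 3 + 2 + 5 = 39 days.
By Gamma–Poisson conjugacy, the posterior is Gamma(α + Σx, β + Σt) = Gamma(9 + 256, 10 + 39) = Gamma(265, 49).
Posterior mean = 265/49 = 265/49; prior mean = 9/10 = 9/10. Difference = 265/49 − 9/10 = 2209/490.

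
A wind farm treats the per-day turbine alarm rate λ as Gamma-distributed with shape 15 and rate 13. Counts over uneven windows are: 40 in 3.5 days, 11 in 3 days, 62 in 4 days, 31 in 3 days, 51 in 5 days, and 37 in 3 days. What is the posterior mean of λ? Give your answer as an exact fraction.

Total count: 40 + 11 + 62 + 31 + 51 + 37 = 232.
Total exposure: 3.5 + 3 + 4 + 3 + 5 + 3 = 21.5 days.
By Gamma–Poisson conjugacy, the posterior is Gamma(α + Σx, β + Σt) = Gamma(15 + 232, 13 + 21.5) = Gamma(247, 69/2).
Posterior mean = α'/β' = 247/(69/2) = 494/69.

494/69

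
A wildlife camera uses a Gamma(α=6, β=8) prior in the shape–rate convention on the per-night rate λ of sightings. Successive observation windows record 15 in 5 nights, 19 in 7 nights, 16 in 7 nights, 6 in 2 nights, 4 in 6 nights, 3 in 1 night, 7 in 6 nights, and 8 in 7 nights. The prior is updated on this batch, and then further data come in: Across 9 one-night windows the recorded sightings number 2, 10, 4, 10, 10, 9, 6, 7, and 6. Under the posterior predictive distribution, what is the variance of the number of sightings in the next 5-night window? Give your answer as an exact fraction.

Total count: 15 + 19 + 16 + 6 + 4 + 3 + 7 + 8 = 78.
Total exposure: 5 + 7 + 7 + 2 + 6 + 1 + 6 + 7 = 41 nights.
After the first batch: Gamma(6 + 78, 8 + 41) = Gamma(84, 49).
Total count: 2 + 10 + 4 + 10 + 10 + 9 + 6 + 7 + 6 = 64.
Total exposure: 9 nights.
After the second batch: Gamma(84 + 64, 49 + 9) = Gamma(148, 58).
The posterior predictive for a window of length T is Negative Binomial with variance T·α'·(β'+T)/β'² = 5·148·63/3364 = 11655/841.

11655/841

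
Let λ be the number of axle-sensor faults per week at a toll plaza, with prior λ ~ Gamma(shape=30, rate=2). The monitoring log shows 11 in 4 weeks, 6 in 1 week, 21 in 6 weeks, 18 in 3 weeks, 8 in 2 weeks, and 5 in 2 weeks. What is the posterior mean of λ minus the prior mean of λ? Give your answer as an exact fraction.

Total count: 11 + 6 + 21 + 18 + 8 + 5 = 69.
Total exposure: 4 + 1 + 6 + 3 + 2 + 2 = 18 weeks.
The Gamma prior is conjugate for the Poisson rate, so λ | data ~ Gamma(30+69, 2+18) = Gamma(99, 20).
Posterior mean = 99/20 = 99/20; prior mean = 30/2 = 15. Difference = 99/20 − 15 = -201/20.

-201/20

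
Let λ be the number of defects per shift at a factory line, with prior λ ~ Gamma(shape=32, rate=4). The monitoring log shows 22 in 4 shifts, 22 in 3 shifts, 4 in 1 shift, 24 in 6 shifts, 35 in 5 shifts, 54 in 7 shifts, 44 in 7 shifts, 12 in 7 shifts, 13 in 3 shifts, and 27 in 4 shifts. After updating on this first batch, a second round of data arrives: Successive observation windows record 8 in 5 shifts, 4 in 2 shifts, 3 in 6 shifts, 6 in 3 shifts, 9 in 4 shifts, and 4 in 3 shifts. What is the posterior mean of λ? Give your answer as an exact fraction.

Total count: 22 + 22 + 4 + 24 + 35 + 54 + 44 + 12 + 13 + 27 = 257.
Total exposure: 4 + 3 + 1 + 6 + 5 + 7 + 7 + 7 + 3 + 4 = 47 shifts.
After the first batch: Gamma(32 + 257, 4 + 47) = Gamma(289, 51).
Total count: 8 + 4 + 3 + 6 + 9 + 4 = 34.
Total exposure: 5 + 2 + 6 + 3 + 4 + 3 = 23 shifts.
After the second batch: Gamma(289 + 34, 51 + 23) = Gamma(323, 74).
Posterior mean = α'/β' = 323/74.

323/74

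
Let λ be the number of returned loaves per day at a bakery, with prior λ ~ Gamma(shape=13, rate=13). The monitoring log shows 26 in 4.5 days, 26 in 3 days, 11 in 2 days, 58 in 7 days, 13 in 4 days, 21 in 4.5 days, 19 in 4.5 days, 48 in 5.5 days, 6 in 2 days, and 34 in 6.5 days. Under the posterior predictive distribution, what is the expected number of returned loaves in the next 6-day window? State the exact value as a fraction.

3300/113

Total count: 26 + 26 + 11 + 58 + 13 + 21 + 19 + 48 + 6 + 34 = 262.
Total exposure: 4.5 + 3 + 2 + 7 + 4 + 4.5 + 4.5 + 5.5 + 2 + 6.5 = 43.5 days.
By Gamma–Poisson conjugacy, the posterior is Gamma(α + Σx, β + Σt) = Gamma(13 + 262, 13 + 43.5) = Gamma(275, 113/2).
Predictive mean over a 6-day window = T·E[λ|data] = 6·275/(113/2) = 3300/113.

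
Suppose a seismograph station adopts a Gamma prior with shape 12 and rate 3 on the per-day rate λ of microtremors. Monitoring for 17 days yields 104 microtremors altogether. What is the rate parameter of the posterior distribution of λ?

20

Total count 104 over total exposure 17 days.
By Gamma–Poisson conjugacy, the posterior is Gamma(α + Σx, β + Σt) = Gamma(12 + 104, 3 + 17) = Gamma(116, 20).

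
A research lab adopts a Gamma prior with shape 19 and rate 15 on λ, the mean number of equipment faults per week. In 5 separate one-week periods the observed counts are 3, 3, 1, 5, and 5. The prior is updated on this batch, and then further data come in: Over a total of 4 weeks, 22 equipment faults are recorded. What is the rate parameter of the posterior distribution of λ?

24

Total count: 3 + 3 + 1 + 5 + 5 = 17.
Total exposure: 5 weeks.
After the first batch: Gamma(19 + 17, 15 + 5) = Gamma(36, 20).
Total count 22 over total exposure 4 weeks.
After the second batch: Gamma(36 + 22, 20 + 4) = Gamma(58, 24).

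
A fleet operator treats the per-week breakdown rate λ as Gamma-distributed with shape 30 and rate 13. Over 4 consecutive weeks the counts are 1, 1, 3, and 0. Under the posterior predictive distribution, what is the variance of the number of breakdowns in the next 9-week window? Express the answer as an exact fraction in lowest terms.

8190/289

Total count: 1 + 1 + 3 + 0 = 5.
Total exposure: 4 weeks.
The Gamma prior is conjugate for the Poisson rate, so λ | data ~ Gamma(30+5, 13+4) = Gamma(35, 17).
The posterior predictive for a window of length T is Negative Binomial with variance T·α'·(β'+T)/β'² = 9·35·26/289 = 8190/289.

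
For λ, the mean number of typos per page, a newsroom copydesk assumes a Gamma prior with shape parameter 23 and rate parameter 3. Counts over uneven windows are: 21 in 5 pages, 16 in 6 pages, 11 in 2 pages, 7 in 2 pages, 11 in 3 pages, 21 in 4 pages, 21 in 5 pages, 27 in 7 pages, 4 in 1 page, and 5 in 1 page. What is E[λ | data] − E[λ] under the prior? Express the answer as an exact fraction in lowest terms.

-44/13

Total count: 21 + 16 + 11 + 7 + 11 + 21 + 21 + 27 + 4 + 5 = 144.
Total exposure: 5 + 6 + 2 + 2 + 3 + 4 + 5 + 7 + 1 + 1 = 36 pages.
By Gamma–Poisson conjugacy, the posterior is Gamma(α + Σx, β + Σt) = Gamma(23 + 144, 3 + 36) = Gamma(167, 39).
Posterior mean = 167/39 = 167/39; prior mean = 23/3 = 23/3. Difference = 167/39 − 23/3 = -44/13.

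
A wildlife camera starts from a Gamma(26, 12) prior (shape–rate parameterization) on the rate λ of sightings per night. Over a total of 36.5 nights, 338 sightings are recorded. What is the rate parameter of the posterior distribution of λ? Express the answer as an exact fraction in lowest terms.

Total count 338 over total exposure 36.5 nights.
Gamma(α, β) with Poisson data over total exposure Σt gives posterior Gamma(α+Σx, β+Σt) = Gamma(364, 97/2).

97/2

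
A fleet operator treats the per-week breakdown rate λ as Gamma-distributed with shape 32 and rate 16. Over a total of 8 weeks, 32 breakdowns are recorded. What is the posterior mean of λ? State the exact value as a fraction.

8/3

Total count 32 over total exposure 8 weeks.
By Gamma–Poisson conjugacy, the posterior is Gamma(α + Σx, β + Σt) = Gamma(32 + 32, 16 + 8) = Gamma(64, 24).
Posterior mean = α'/β' = 64/24 = 8/3.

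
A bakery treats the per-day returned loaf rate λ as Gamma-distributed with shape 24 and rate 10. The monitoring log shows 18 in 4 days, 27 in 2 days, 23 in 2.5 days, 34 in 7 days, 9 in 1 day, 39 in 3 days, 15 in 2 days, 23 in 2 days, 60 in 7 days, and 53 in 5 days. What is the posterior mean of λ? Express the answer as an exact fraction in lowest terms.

Total count: 18 + 27 + 23 + 34 + 9 + 39 + 15 + 23 + 60 + 53 = 301.
Total exposure: 4 + 2 + 2.5 + 7 + 1 + 3 + 2 + 2 + 7 + 5 = 35.5 days.
The Gamma prior is conjugate for the Poisson rate, so λ | data ~ Gamma(24+301, 10+35.5) = Gamma(325, 91/2).
Posterior mean = α'/β' = 325/(91/2) = 50/7.

50/7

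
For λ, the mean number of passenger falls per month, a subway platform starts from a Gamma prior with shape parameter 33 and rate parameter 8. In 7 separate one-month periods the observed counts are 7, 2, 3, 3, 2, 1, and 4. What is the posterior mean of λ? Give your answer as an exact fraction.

11/3

Total count: 7 + 2 + 3 + 3 + 2 + 1 + 4 = 22.
Total exposure: 7 months.
Conjugate update: add total count to the shape and total exposure to the rate, giving Gamma(55, 15).
Posterior mean = α'/β' = 55/15 = 11/3.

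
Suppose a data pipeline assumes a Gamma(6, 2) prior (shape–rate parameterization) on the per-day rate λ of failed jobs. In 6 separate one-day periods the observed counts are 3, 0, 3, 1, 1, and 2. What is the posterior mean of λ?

2

Total count: 3 + 0 + 3 + 1 + 1 + 2 = 10.
Total exposure: 6 days.
The Gamma prior is conjugate for the Poisson rate, so λ | data ~ Gamma(6+10, 2+6) = Gamma(16, 8).
Posterior mean = α'/β' = 16/8 = 2.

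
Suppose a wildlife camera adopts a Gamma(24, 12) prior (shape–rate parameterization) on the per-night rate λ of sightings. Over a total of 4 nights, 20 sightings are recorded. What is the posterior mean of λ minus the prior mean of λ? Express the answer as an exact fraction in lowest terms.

3/4

Total count 20 over total exposure 4 nights.
Gamma(α, β) with Poisson data over total exposure Σt gives posterior Gamma(α+Σx, β+Σt) = Gamma(44, 16).
Posterior mean = 44/16 = 11/4; prior mean = 24/12 = 2. Difference = 11/4 − 2 = 3/4.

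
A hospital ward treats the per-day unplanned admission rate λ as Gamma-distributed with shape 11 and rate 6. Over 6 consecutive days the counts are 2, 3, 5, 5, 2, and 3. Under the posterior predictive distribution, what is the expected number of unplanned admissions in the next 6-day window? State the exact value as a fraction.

31/2

Total count: 2 + 3 + 5 + 5 + 2 + 3 = 20.
Total exposure: 6 days.
The Gamma prior is conjugate for the Poisson rate, so λ | data ~ Gamma(11+20, 6+6) = Gamma(31, 12).
Predictive mean over a 6-day window = T·E[λ|data] = 6·31/12 = 31/2.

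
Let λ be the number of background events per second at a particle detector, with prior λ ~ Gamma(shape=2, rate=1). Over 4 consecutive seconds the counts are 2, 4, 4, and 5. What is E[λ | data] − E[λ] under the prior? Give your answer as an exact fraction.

7/5

Total count: 2 + 4 + 4 + 5 = 15.
Total exposure: 4 seconds.
Gamma(α, β) with Poisson data over total exposure Σt gives posterior Gamma(α+Σx, β+Σt) = Gamma(17, 5).
Posterior mean = 17/5 = 17/5; prior mean = 2/1 = 2. Difference = 17/5 − 2 = 7/5.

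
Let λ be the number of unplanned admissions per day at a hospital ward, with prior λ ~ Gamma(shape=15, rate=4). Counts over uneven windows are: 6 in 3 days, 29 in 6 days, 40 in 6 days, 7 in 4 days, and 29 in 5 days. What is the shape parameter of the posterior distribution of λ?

Total count: 6 + 29 + 40 + 7 + 29 = 111.
Total exposure: 3 + 6 + 6 + 4 + 5 = 24 days.
The Gamma prior is conjugate for the Poisson rate, so λ | data ~ Gamma(15+111, 4+24) = Gamma(126, 28).

126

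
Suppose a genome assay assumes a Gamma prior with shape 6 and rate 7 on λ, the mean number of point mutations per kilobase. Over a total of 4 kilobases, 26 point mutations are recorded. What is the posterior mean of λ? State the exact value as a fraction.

32/11

Total count 26 over total exposure 4 kilobases.
The Gamma prior is conjugate for the Poisson rate, so λ | data ~ Gamma(6+26, 7+4) = Gamma(32, 11).
Posterior mean = α'/β' = 32/11.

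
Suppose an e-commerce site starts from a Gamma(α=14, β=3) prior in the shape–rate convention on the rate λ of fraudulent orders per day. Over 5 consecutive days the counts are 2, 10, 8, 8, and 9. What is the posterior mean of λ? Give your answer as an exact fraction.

Total count: 2 + 10 + 8 + 8 + 9 = 37.
Total exposure: 5 days.
By Gamma–Poisson conjugacy, the posterior is Gamma(α + Σx, β + Σt) = Gamma(14 + 37, 3 + 5) = Gamma(51, 8).
Posterior mean = α'/β' = 51/8.

51/8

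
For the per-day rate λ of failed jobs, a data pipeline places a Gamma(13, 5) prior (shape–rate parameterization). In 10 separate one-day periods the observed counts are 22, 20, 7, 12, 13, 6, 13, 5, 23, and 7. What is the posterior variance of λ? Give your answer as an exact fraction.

Total count: 22 + 20 + 7 + 12 + 13 + 6 + 13 + 5 + 23 + 7 = 128.
Total exposure: 10 days.
Gamma(α, β) with Poisson data over total exposure Σt gives posterior Gamma(α+Σx, β+Σt) = Gamma(141, 15).
Posterior variance = α'/β'² = 141/225 = 47/75.

47/75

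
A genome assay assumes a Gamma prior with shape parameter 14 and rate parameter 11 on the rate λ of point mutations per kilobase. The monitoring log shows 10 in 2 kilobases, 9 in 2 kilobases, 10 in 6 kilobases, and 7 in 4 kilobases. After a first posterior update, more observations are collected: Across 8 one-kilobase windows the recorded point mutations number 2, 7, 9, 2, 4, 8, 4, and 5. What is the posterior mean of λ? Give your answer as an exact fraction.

91/33

Total count: 10 + 9 + 10 + 7 = 36.
Total exposure: 2 + 2 + 6 + 4 = 14 kilobases.
After the first batch: Gamma(14 + 36, 11 + 14) = Gamma(50, 25).
Total count: 2 + 7 + 9 + 2 + 4 + 8 + 4 + 5 = 41.
Total exposure: 8 kilobases.
After the second batch: Gamma(50 + 41, 25 + 8) = Gamma(91, 33).
Posterior mean = α'/β' = 91/33.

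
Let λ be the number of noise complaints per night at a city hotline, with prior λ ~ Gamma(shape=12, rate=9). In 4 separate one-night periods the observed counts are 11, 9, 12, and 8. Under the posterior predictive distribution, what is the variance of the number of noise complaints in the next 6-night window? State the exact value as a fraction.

Total count: 11 + 9 + 12 + 8 = 40.
Total exposure: 4 nights.
By Gamma–Poisson conjugacy, the posterior is Gamma(α + Σx, β + Σt) = Gamma(12 + 40, 9 + 4) = Gamma(52, 13).
The posterior predictive for a window of length T is Negative Binomial with variance T·α'·(β'+T)/β'² = 6·52·19/169 = 456/13.

456/13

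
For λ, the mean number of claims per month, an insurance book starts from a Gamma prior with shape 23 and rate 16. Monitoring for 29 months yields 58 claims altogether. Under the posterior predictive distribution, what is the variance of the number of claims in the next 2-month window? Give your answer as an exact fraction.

Total count 58 over total exposure 29 months.
The Gamma prior is conjugate for the Poisson rate, so λ | data ~ Gamma(23+58, 16+29) = Gamma(81, 45).
The posterior predictive for a window of length T is Negative Binomial with variance T·α'·(β'+T)/β'² = 2·81·47/2025 = 94/25.

94/25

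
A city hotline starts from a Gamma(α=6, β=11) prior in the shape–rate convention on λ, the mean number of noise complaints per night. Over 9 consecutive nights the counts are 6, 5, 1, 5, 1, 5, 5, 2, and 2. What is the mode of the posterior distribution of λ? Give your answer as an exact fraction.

Total count: 6 + 5 + 1 + 5 + 1 + 5 + 5 + 2 + 2 = 32.
Total exposure: 9 nights.
The Gamma prior is conjugate for the Poisson rate, so λ | data ~ Gamma(6+32, 11+9) = Gamma(38, 20).
Posterior mode = (α'−1)/β' = 37/20.

37/20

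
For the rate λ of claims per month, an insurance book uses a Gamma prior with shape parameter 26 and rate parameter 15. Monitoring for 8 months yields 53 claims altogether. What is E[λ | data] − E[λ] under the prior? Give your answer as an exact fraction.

Total count 53 over total exposure 8 months.
The Gamma prior is conjugate for the Poisson rate, so λ | data ~ Gamma(26+53, 15+8) = Gamma(79, 23).
Posterior mean = 79/23 = 79/23; prior mean = 26/15 = 26/15. Difference = 79/23 − 26/15 = 587/345.

587/345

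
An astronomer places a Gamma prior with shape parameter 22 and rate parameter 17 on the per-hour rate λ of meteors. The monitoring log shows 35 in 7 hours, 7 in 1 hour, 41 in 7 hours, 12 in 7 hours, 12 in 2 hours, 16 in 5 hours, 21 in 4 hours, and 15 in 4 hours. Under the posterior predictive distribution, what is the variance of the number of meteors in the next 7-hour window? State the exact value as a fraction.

Total count: 35 + 7 + 41 + 12 + 12 + 16 + 21 + 15 = 159.
Total exposure: 7 + 1 + 7 + 7 + 2 + 5 + 4 + 4 = 37 hours.
Conjugate update: add total count to the shape and total exposure to the rate, giving Gamma(181, 54).
The posterior predictive for a window of length T is Negative Binomial with variance T·α'·(β'+T)/β'² = 7·181·61/2916 = 77287/2916.

77287/2916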